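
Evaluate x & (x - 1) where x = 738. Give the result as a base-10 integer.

736

x = 1011100010 = 738
x - 1 = 1011100001
AND   = 1011100000 = 736
(x & (x - 1) clears the lowest set bit of x.)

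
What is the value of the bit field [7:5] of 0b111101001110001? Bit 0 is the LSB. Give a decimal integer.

3

v = 111101001110001
Shift right by 5: 1111010011
Mask low 3 bits: 011 = 3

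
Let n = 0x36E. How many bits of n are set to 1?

7

0x36E = 1101101110
Count the 1s: 1 + 1 + 1 + 1 + 1 + 1 + 1 = 7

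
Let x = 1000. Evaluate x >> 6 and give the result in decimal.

1000 = 1111101000
shift right by 6 → 0000001111 = 15
(equivalently, floor(1000 / 64))

15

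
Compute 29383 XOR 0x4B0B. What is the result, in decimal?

29383 = 111001011000111
0x4B0B = 100101100001011
XOR → 011100111001100 = 14796

14796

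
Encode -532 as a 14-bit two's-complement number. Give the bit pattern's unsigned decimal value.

532 in 14 bits: 00001000010100
Invert: 11110111101011
Add 1:  11110111101100 = 15852
(Check: 2^14 - 532 = 16384 - 532 = 15852.)

15852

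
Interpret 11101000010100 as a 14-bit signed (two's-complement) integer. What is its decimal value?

-1516

pattern = 11101000010100 (MSB is 1 ⇒ negative)
Invert: 00010111101011, add 1 → 00010111101100 = 1516, so the value is -1516.
(Equivalently: 14868 - 2^14 = 14868 - 16384 = -1516.)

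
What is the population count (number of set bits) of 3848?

3848 = 111100001000
Count the 1s: 1 + 1 + 1 + 1 + 1 = 5

5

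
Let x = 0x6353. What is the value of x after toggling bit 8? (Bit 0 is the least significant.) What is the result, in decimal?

25171

x = 110001101010011
bit 8 is currently 1; toggle it via x ^ (1 << 8) = x ^ 256
→ 110001001010011 = 25171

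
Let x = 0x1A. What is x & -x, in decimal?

x = 11010 = 26
-x (two's complement) = …00110
AND   = 00010 = 2
(x & -x isolates the lowest set bit of x.)

2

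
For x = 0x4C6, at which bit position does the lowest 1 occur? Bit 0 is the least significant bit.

0x4C6 = 10011000110
Trailing zeros: 1, so the lowest set bit is bit 1 (value 2).

1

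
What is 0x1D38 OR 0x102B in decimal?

7483

0x1D38 = 1110100111000
0x102B = 1000000101011
 OR → 1110100111011 = 7483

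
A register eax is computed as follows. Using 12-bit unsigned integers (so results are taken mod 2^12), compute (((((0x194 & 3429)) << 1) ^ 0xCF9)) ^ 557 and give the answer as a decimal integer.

3292

0x194 = 000110010100
3429 = 110101100101
→ & → 000100000100 = 260
→ << 1 (mod 2^12) → 001000001000 = 520
0xCF9 = 110011111001
→ ^ → 111011110001 = 3825
557 = 001000101101
→ ^ → 110011011100 = 3292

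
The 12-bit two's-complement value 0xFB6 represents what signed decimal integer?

pattern = 111110110110 (MSB is 1 ⇒ negative)
Invert: 000001001001, add 1 → 000001001010 = 74, so the value is -74.
(Equivalently: 4022 - 2^12 = 4022 - 4096 = -74.)

-74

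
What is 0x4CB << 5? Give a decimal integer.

0x4CB = 0000010011001011
shift left by 5 → 1001100101100000 = 39264
(equivalently, 1227 × 2^5 = 1227 × 32)

39264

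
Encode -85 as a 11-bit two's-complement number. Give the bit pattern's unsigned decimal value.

85 in 11 bits: 00001010101
Invert: 11110101010
Add 1:  11110101011 = 1963
(Check: 2^11 - 85 = 2048 - 85 = 1963.)

1963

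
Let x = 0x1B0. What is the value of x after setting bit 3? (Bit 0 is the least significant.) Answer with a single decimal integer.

x = 00110110000
bit 3 is currently 0; set it via x | (1 << 3) = x | 8
→ 00110111000 = 440

440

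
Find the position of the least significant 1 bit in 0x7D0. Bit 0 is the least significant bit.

0x7D0 = 11111010000
Trailing zeros: 4, so the lowest set bit is bit 4 (value 16).

4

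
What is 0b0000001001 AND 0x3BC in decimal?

a = 0000001001
0x3BC = 1110111100
AND → 0000001000 = 8

8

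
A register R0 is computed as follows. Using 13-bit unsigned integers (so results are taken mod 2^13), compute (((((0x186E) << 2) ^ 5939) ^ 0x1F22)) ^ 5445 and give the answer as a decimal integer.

7404

0x186E = 1100001101110
→ << 2 (mod 2^13) → 0000110111000 = 440
5939 = 1011100110011
→ ^ → 1011010001011 = 5771
0x1F22 = 1111100100010
→ ^ → 0100110101001 = 2473
5445 = 1010101000101
→ ^ → 1110011101100 = 7404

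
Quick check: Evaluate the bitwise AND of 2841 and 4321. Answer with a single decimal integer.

2841 = 0101100011001
4321 = 1000011100001
AND → 0000000000001 = 1

1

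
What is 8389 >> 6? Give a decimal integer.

131

8389 = 10000011000101
shift right by 6 → 00000010000011 = 131
(equivalently, floor(8389 / 64))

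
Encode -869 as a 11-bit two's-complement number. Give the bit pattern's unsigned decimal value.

869 in 11 bits: 01101100101
Invert: 10010011010
Add 1:  10010011011 = 1179
(Check: 2^11 - 869 = 2048 - 869 = 1179.)

1179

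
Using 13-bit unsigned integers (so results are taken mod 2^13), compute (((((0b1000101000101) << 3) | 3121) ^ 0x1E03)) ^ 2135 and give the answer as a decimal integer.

0b1000101000101 = 1000101000101
→ << 3 (mod 2^13) → 0101000101000 = 2600
3121 = 0110000110001
→ | → 0111000111001 = 3641
0x1E03 = 1111000000011
→ ^ → 1000000111010 = 4154
2135 = 0100001010111
→ ^ → 1100001101101 = 6253

6253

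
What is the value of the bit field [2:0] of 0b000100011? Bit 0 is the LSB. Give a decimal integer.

3

v = 000100011
Shift right by 0: 000100011
Mask low 3 bits: 011 = 3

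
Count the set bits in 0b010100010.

n = 10100010
Count the 1s: 1 + 1 + 1 = 3

3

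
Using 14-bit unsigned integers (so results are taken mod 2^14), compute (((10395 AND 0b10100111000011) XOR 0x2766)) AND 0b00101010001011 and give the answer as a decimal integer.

10395 = 10100010011011
0b10100111000011 = 10100111000011
→ AND → 10100010000011 = 10371
0x2766 = 10011101100110
→ XOR → 00111111100101 = 4069
0b00101010001011 = 00101010001011
→ AND → 00101010000001 = 2689

2689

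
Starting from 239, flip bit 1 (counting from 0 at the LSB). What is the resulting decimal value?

237

x = 011101111
bit 1 is currently 1; toggle it via x ^ (1 << 1) = x ^ 2
→ 011101101 = 237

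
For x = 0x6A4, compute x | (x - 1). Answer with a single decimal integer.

1703

x = 11010100100 = 1700
x - 1 = 11010100011
OR    = 11010100111 = 1703
(x | (x - 1) sets all bits below the lowest set bit.)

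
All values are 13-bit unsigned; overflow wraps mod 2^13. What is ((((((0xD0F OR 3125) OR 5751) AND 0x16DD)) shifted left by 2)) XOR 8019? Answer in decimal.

0xD0F = 0110100001111
3125 = 0110000110101
→ OR → 0110100111111 = 3391
5751 = 1011001110111
→ OR → 1111101111111 = 8063
0x16DD = 1011011011101
→ AND → 1011001011101 = 5725
→ shifted left by 2 (mod 2^13) → 1100101110100 = 6516
8019 = 1111101010011
→ XOR → 0011000100111 = 1575

1575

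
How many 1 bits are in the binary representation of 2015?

2015 = 11111011111
Count the 1s: 1 + 1 + 1 + 1 + 1 + 1 + 1 + 1 + 1 + 1 = 10

10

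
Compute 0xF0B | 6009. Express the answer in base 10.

0xF0B = 0111100001011
6009 = 1011101111001
 OR → 1111101111011 = 8059

8059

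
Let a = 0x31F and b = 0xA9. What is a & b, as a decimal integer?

9

0x31F = 1100011111
0xA9 = 0010101001
AND → 0000001001 = 9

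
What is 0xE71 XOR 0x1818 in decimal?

5737

0xE71 = 0111001110001
0x1818 = 1100000011000
XOR → 1011001101001 = 5737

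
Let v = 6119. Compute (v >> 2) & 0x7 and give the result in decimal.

1

v = 001011111100111
Shift right by 2: 0010111111001
Mask low 3 bits: 001 = 1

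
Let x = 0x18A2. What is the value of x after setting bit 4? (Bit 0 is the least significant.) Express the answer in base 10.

6322

x = 001100010100010
bit 4 is currently 0; set it via x | (1 << 4) = x | 16
→ 001100010110010 = 6322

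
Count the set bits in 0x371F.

10

0x371F = 11011100011111
Count the 1s: 1 + 1 + 1 + 1 + 1 + 1 + 1 + 1 + 1 + 1 = 10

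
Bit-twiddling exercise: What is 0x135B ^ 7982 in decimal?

0x135B = 1001101011011
7982 = 1111100101110
XOR → 0110001110101 = 3189

3189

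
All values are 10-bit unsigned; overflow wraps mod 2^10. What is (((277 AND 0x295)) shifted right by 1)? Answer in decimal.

10

277 = 0100010101
0x295 = 1010010101
→ AND → 0000010101 = 21
→ shifted right by 1 → 0000001010 = 10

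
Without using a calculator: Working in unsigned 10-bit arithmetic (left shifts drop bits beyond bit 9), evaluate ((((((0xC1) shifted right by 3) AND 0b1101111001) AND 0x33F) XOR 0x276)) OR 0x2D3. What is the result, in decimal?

767

0xC1 = 0011000001
→ shifted right by 3 → 0000011000 = 24
0b1101111001 = 1101111001
→ AND → 0000011000 = 24
0x33F = 1100111111
→ AND → 0000011000 = 24
0x276 = 1001110110
→ XOR → 1001101110 = 622
0x2D3 = 1011010011
→ OR → 1011111111 = 767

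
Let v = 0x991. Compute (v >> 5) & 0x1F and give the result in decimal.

12

v = 0100110010001
Shift right by 5: 01001100
Mask low 5 bits: 01100 = 12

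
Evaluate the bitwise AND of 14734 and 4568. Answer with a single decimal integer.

4488

14734 = 11100110001110
4568 = 01000111011000
AND → 01000110001000 = 4488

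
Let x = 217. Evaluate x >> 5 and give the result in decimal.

6

217 = 11011001
shift right by 5 → 00000110 = 6
(equivalently, floor(217 / 32))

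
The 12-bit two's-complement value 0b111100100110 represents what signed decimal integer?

-218

pattern = 111100100110 (MSB is 1 ⇒ negative)
Invert: 000011011001, add 1 → 000011011010 = 218, so the value is -218.
(Equivalently: 3878 - 2^12 = 3878 - 4096 = -218.)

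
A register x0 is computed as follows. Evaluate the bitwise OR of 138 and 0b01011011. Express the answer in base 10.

138 = 10001010
b = 01011011
 OR → 11011011 = 219

219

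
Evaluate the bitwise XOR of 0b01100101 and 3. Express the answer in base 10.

102

a = 1100101
3 = 0000011
XOR → 1100110 = 102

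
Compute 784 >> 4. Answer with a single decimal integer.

784 = 1100010000
shift right by 4 → 0000110001 = 49
(equivalently, floor(784 / 16))

49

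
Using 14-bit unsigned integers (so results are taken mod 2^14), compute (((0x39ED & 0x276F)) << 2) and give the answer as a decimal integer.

0x39ED = 11100111101101
0x276F = 10011101101111
→ & → 10000101101101 = 8557
→ << 2 (mod 2^14) → 00010110110100 = 1460

1460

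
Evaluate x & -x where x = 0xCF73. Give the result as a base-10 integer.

x = 1100111101110011 = 53107
-x (two's complement) = …0011000010001101
AND   = 0000000000000001 = 1
(x & -x isolates the lowest set bit of x.)

1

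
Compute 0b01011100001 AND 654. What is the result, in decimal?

a = 1011100001
654 = 1010001110
AND → 1010000000 = 640

640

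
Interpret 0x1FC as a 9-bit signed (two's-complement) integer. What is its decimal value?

-4

pattern = 111111100 (MSB is 1 ⇒ negative)
Invert: 000000011, add 1 → 000000100 = 4, so the value is -4.
(Equivalently: 508 - 2^9 = 508 - 512 = -4.)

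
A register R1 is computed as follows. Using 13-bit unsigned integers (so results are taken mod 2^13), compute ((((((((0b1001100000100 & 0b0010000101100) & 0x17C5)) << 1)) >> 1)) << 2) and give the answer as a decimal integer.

0b1001100000100 = 1001100000100
0b0010000101100 = 0010000101100
→ & → 0000000000100 = 4
0x17C5 = 1011111000101
→ & → 0000000000100 = 4
→ << 1 (mod 2^13) → 0000000001000 = 8
→ >> 1 → 0000000000100 = 4
→ << 2 (mod 2^13) → 0000000010000 = 16

16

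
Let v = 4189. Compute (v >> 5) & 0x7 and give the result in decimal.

2

v = 001000001011101
Shift right by 5: 0010000010
Mask low 3 bits: 010 = 2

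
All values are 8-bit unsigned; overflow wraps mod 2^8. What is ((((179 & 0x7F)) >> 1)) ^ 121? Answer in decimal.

96

179 = 10110011
0x7F = 01111111
→ & → 00110011 = 51
→ >> 1 → 00011001 = 25
121 = 01111001
→ ^ → 01100000 = 96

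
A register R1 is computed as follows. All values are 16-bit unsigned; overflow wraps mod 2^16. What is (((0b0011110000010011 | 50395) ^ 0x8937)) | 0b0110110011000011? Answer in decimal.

32239

0b0011110000010011 = 0011110000010011
50395 = 1100010011011011
→ | → 1111110011011011 = 64731
0x8937 = 1000100100110111
→ ^ → 0111010111101100 = 30188
0b0110110011000011 = 0110110011000011
→ | → 0111110111101111 = 32239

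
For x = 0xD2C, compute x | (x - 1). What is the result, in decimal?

3375

x = 110100101100 = 3372
x - 1 = 110100101011
OR    = 110100101111 = 3375
(x | (x - 1) sets all bits below the lowest set bit.)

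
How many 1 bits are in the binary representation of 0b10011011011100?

n = 10011011011100
Count the 1s: 1 + 1 + 1 + 1 + 1 + 1 + 1 + 1 = 8

8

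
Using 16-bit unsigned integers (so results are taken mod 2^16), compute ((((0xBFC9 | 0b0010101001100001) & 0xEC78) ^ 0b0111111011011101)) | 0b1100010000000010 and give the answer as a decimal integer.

54967

0xBFC9 = 1011111111001001
0b0010101001100001 = 0010101001100001
→ | → 1011111111101001 = 49129
0xEC78 = 1110110001111000
→ & → 1010110001101000 = 44136
0b0111111011011101 = 0111111011011101
→ ^ → 1101001010110101 = 53941
0b1100010000000010 = 1100010000000010
→ | → 1101011010110111 = 54967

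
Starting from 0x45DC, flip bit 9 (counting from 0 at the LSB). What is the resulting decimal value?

x = 100010111011100
bit 9 is currently 0; toggle it via x ^ (1 << 9) = x ^ 512
→ 100011111011100 = 18396

18396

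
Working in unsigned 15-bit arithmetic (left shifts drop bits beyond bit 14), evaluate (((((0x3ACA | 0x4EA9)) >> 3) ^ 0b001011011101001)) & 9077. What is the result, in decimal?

0x3ACA = 011101011001010
0x4EA9 = 100111010101001
→ | → 111111011101011 = 32491
→ >> 3 → 000111111011101 = 4061
0b001011011101001 = 001011011101001
→ ^ → 001100100110100 = 6452
9077 = 010001101110101
→ & → 000000100110100 = 308

308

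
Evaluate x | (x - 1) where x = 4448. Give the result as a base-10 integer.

x = 1000101100000 = 4448
x - 1 = 1000101011111
OR    = 1000101111111 = 4479
(x | (x - 1) sets all bits below the lowest set bit.)

4479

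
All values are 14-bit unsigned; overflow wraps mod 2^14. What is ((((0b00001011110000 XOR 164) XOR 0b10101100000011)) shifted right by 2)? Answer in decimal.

0b00001011110000 = 00001011110000
164 = 00000010100100
→ XOR → 00001001010100 = 596
0b10101100000011 = 10101100000011
→ XOR → 10100101010111 = 10583
→ shifted right by 2 → 00101001010101 = 2645

2645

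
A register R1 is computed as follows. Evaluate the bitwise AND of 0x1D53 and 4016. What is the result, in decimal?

0x1D53 = 1110101010011
4016 = 0111110110000
AND → 0110100010000 = 3344

3344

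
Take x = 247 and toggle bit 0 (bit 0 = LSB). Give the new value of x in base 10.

246

x = 11110111
bit 0 is currently 1; toggle it via x ^ (1 << 0) = x ^ 1
→ 11110110 = 246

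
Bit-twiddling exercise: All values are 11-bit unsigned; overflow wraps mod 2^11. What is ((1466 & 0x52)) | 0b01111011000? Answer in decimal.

986

1466 = 10110111010
0x52 = 00001010010
→ & → 00000010010 = 18
0b01111011000 = 01111011000
→ | → 01111011010 = 986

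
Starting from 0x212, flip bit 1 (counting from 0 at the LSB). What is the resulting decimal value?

528

x = 1000010010
bit 1 is currently 1; toggle it via x ^ (1 << 1) = x ^ 2
→ 1000010000 = 528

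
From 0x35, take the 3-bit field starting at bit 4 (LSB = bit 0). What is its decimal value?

v = 0000110101
Shift right by 4: 000011
Mask low 3 bits: 011 = 3

3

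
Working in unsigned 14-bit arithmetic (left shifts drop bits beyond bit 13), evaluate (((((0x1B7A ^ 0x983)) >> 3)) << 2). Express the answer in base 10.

2428

0x1B7A = 01101101111010
0x983 = 00100110000011
→ ^ → 01001011111001 = 4857
→ >> 3 → 00001001011111 = 607
→ << 2 (mod 2^14) → 00100101111100 = 2428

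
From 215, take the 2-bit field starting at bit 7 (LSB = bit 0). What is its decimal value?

v = 0011010111
Shift right by 7: 001
Mask low 2 bits: 01 = 1

1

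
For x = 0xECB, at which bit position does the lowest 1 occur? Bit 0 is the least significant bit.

0xECB = 111011001011
Trailing zeros: 0, so the lowest set bit is bit 0 (value 1).

0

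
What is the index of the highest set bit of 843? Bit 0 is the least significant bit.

843 = 1101001011
The topmost 1 is at position 9 (since 2^9 = 512 ≤ 843 < 1024).

9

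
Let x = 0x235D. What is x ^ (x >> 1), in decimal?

x = 10001101011101 = 9053
x>>1 = 01000110101110
XOR  = 11001011110011 = 13043
(x ^ (x >> 1) gives the standard binary-reflected Gray code of x.)

13043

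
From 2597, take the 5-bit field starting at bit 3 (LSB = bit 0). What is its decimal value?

v = 0101000100101
Shift right by 3: 0101000100
Mask low 5 bits: 00100 = 4

4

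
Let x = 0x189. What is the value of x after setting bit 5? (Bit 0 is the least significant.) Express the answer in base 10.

425

x = 110001001
bit 5 is currently 0; set it via x | (1 << 5) = x | 32
→ 110101001 = 425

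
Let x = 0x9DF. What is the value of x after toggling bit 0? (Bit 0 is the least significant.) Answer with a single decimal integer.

x = 100111011111
bit 0 is currently 1; toggle it via x ^ (1 << 0) = x ^ 1
→ 100111011110 = 2526

2526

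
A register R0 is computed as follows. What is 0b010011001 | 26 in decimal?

a = 10011001
26 = 00011010
 OR → 10011011 = 155

155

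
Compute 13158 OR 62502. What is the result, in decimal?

13158 = 0011001101100110
62502 = 1111010000100110
 OR → 1111011101100110 = 63334

63334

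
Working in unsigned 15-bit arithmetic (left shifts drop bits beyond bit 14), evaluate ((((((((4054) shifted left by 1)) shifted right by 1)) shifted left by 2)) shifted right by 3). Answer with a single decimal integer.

4054 = 000111111010110
→ shifted left by 1 (mod 2^15) → 001111110101100 = 8108
→ shifted right by 1 → 000111111010110 = 4054
→ shifted left by 2 (mod 2^15) → 011111101011000 = 16216
→ shifted right by 3 → 000011111101011 = 2027

2027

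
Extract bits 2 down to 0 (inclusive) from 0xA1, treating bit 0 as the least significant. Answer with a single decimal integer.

1

v = 010100001
Shift right by 0: 010100001
Mask low 3 bits: 001 = 1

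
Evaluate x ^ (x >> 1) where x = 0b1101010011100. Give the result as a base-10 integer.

6098

x = 1101010011100 = 6812
x>>1 = 0110101001110
XOR  = 1011111010010 = 6098
(x ^ (x >> 1) gives the standard binary-reflected Gray code of x.)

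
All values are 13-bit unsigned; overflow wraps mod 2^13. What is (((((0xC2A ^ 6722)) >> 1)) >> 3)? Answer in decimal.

0xC2A = 0110000101010
6722 = 1101001000010
→ ^ → 1011001101000 = 5736
→ >> 1 → 0101100110100 = 2868
→ >> 3 → 0000101100110 = 358

358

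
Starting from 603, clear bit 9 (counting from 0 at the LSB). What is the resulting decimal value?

91

x = 001001011011
bit 9 is currently 1; clear it via x & ~(1 << 9) = x & ~512
→ 000001011011 = 91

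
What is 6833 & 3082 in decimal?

2048

6833 = 1101010110001
3082 = 0110000001010
AND → 0100000000000 = 2048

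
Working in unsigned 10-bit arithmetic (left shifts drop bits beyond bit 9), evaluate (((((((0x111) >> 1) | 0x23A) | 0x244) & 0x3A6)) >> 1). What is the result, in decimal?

0x111 = 0100010001
→ >> 1 → 0010001000 = 136
0x23A = 1000111010
→ | → 1010111010 = 698
0x244 = 1001000100
→ | → 1011111110 = 766
0x3A6 = 1110100110
→ & → 1010100110 = 678
→ >> 1 → 0101010011 = 339

339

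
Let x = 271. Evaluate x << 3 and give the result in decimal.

2168

271 = 000100001111
shift left by 3 → 100001111000 = 2168
(equivalently, 271 × 2^3 = 271 × 8)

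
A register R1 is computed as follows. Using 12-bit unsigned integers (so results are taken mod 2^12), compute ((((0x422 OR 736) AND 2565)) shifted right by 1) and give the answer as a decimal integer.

0x422 = 010000100010
736 = 001011100000
→ OR → 011011100010 = 1762
2565 = 101000000101
→ AND → 001000000000 = 512
→ shifted right by 1 → 000100000000 = 256

256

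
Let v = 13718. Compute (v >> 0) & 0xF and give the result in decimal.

v = 11010110010110
Shift right by 0: 11010110010110
Mask low 4 bits: 0110 = 6

6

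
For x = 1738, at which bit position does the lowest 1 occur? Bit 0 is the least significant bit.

1

1738 = 11011001010
Trailing zeros: 1, so the lowest set bit is bit 1 (value 2).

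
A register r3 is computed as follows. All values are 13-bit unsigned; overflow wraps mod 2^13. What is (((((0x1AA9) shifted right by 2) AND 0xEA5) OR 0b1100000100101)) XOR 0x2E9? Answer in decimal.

7244

0x1AA9 = 1101010101001
→ shifted right by 2 → 0011010101010 = 1706
0xEA5 = 0111010100101
→ AND → 0011010100000 = 1696
0b1100000100101 = 1100000100101
→ OR → 1111010100101 = 7845
0x2E9 = 0001011101001
→ XOR → 1110001001100 = 7244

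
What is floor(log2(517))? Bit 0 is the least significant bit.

517 = 1000000101
The topmost 1 is at position 9 (since 2^9 = 512 ≤ 517 < 1024).

9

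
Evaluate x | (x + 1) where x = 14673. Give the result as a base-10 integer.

14675

x = 11100101010001 = 14673
x + 1 = 11100101010010
OR    = 11100101010011 = 14675
(x | (x + 1) sets the lowest cleared bit.)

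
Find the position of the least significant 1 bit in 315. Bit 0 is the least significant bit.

315 = 100111011
Trailing zeros: 0, so the lowest set bit is bit 0 (value 1).

0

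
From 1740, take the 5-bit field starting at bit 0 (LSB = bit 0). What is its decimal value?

12

v = 011011001100
Shift right by 0: 011011001100
Mask low 5 bits: 01100 = 12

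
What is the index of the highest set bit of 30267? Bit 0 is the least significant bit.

30267 = 111011000111011
The topmost 1 is at position 14 (since 2^14 = 16384 ≤ 30267 < 32768).

14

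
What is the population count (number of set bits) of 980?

6

980 = 1111010100
Count the 1s: 1 + 1 + 1 + 1 + 1 + 1 = 6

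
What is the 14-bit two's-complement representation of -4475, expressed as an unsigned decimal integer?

4475 in 14 bits: 01000101111011
Invert: 10111010000100
Add 1:  10111010000101 = 11909
(Check: 2^14 - 4475 = 16384 - 4475 = 11909.)

11909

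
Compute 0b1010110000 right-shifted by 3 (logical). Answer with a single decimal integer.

x = 1010110000
shift right by 3 → 0001010110 = 86
(equivalently, floor(688 / 8))

86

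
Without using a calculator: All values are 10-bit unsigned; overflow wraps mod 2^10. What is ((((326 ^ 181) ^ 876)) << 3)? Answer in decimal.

326 = 0101000110
181 = 0010110101
→ ^ → 0111110011 = 499
876 = 1101101100
→ ^ → 1010011111 = 671
→ << 3 (mod 2^10) → 0011111000 = 248

248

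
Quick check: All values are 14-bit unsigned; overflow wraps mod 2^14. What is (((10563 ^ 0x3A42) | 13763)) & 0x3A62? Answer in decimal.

12866

10563 = 10100101000011
0x3A42 = 11101001000010
→ ^ → 01001100000001 = 4865
13763 = 11010111000011
→ | → 11011111000011 = 14275
0x3A62 = 11101001100010
→ & → 11001001000010 = 12866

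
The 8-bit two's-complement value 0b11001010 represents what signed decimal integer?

pattern = 11001010 (MSB is 1 ⇒ negative)
Invert: 00110101, add 1 → 00110110 = 54, so the value is -54.
(Equivalently: 202 - 2^8 = 202 - 256 = -54.)

-54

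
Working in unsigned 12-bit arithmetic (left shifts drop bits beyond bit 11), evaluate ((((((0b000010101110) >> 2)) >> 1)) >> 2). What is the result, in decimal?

0b000010101110 = 000010101110
→ >> 2 → 000000101011 = 43
→ >> 1 → 000000010101 = 21
→ >> 2 → 000000000101 = 5

5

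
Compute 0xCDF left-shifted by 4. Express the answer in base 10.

52720

0xCDF = 0000110011011111
shift left by 4 → 1100110111110000 = 52720
(equivalently, 3295 × 2^4 = 3295 × 16)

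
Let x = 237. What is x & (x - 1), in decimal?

236

x = 11101101 = 237
x - 1 = 11101100
AND   = 11101100 = 236
(x & (x - 1) clears the lowest set bit of x.)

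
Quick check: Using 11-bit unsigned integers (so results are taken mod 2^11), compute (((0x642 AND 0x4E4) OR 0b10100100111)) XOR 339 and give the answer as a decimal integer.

1076

0x642 = 11001000010
0x4E4 = 10011100100
→ AND → 10001000000 = 1088
0b10100100111 = 10100100111
→ OR → 10101100111 = 1383
339 = 00101010011
→ XOR → 10000110100 = 1076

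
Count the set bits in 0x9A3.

6

0x9A3 = 100110100011
Count the 1s: 1 + 1 + 1 + 1 + 1 + 1 = 6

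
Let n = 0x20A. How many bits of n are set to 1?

3

0x20A = 1000001010
Count the 1s: 1 + 1 + 1 = 3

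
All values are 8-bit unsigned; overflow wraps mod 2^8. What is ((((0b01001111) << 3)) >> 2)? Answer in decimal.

0b01001111 = 01001111
→ << 3 (mod 2^8) → 01111000 = 120
→ >> 2 → 00011110 = 30

30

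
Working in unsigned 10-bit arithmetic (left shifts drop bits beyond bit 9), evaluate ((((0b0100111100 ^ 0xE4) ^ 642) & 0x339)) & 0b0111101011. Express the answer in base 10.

264

0b0100111100 = 0100111100
0xE4 = 0011100100
→ ^ → 0111011000 = 472
642 = 1010000010
→ ^ → 1101011010 = 858
0x339 = 1100111001
→ & → 1100011000 = 792
0b0111101011 = 0111101011
→ & → 0100001000 = 264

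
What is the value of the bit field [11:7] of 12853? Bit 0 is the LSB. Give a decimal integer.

4

v = 11001000110101
Shift right by 7: 1100100
Mask low 5 bits: 00100 = 4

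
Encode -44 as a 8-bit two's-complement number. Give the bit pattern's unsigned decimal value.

212

44 in 8 bits: 00101100
Invert: 11010011
Add 1:  11010100 = 212
(Check: 2^8 - 44 = 256 - 44 = 212.)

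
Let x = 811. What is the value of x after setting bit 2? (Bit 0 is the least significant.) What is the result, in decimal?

815

x = 01100101011
bit 2 is currently 0; set it via x | (1 << 2) = x | 4
→ 01100101111 = 815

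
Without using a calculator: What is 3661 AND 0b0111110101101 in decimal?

3661 = 111001001101
b = 111110101101
AND → 111000001101 = 3597

3597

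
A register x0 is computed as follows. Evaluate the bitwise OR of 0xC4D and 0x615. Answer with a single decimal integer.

3677

0xC4D = 110001001101
0x615 = 011000010101
 OR → 111001011101 = 3677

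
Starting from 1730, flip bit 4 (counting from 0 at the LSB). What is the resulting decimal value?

1746

x = 11011000010
bit 4 is currently 0; toggle it via x ^ (1 << 4) = x ^ 16
→ 11011010010 = 1746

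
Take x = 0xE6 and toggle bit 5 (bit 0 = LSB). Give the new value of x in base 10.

198

x = 011100110
bit 5 is currently 1; toggle it via x ^ (1 << 5) = x ^ 32
→ 011000110 = 198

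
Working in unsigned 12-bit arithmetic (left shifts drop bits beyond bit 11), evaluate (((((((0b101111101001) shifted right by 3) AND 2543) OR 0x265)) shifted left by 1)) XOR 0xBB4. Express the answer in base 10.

3438

0b101111101001 = 101111101001
→ shifted right by 3 → 000101111101 = 381
2543 = 100111101111
→ AND → 000101101101 = 365
0x265 = 001001100101
→ OR → 001101101101 = 877
→ shifted left by 1 (mod 2^12) → 011011011010 = 1754
0xBB4 = 101110110100
→ XOR → 110101101110 = 3438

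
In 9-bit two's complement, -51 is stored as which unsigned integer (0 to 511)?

461

51 in 9 bits: 000110011
Invert: 111001100
Add 1:  111001101 = 461
(Check: 2^9 - 51 = 512 - 51 = 461.)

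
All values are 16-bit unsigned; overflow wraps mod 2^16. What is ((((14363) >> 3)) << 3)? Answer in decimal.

14363 = 0011100000011011
→ >> 3 → 0000011100000011 = 1795
→ << 3 (mod 2^16) → 0011100000011000 = 14360

14360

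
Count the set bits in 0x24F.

0x24F = 1001001111
Count the 1s: 1 + 1 + 1 + 1 + 1 + 1 = 6

6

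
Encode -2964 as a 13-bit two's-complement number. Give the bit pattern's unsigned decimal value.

5228

2964 in 13 bits: 0101110010100
Invert: 1010001101011
Add 1:  1010001101100 = 5228
(Check: 2^13 - 2964 = 8192 - 2964 = 5228.)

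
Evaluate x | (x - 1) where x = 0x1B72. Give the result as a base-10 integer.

x = 1101101110010 = 7026
x - 1 = 1101101110001
OR    = 1101101110011 = 7027
(x | (x - 1) sets all bits below the lowest set bit.)

7027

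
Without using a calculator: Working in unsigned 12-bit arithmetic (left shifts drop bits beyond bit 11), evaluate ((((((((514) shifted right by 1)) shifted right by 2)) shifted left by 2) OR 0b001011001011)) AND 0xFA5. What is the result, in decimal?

897

514 = 001000000010
→ shifted right by 1 → 000100000001 = 257
→ shifted right by 2 → 000001000000 = 64
→ shifted left by 2 (mod 2^12) → 000100000000 = 256
0b001011001011 = 001011001011
→ OR → 001111001011 = 971
0xFA5 = 111110100101
→ AND → 001110000001 = 897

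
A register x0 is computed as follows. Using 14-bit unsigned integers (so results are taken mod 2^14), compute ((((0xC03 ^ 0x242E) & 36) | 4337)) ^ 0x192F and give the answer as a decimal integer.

0xC03 = 00110000000011
0x242E = 10010000101110
→ ^ → 10100000101101 = 10285
36 = 00000000100100
→ & → 00000000100100 = 36
4337 = 01000011110001
→ | → 01000011110101 = 4341
0x192F = 01100100101111
→ ^ → 00100111011010 = 2522

2522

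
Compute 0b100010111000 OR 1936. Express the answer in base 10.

a = 100010111000
1936 = 011110010000
 OR → 111110111000 = 4024

4024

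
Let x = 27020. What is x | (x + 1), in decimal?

x = 110100110001100 = 27020
x + 1 = 110100110001101
OR    = 110100110001101 = 27021
(x | (x + 1) sets the lowest cleared bit.)

27021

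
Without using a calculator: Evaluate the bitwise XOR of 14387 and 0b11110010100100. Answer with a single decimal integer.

14387 = 11100000110011
b = 11110010100100
XOR → 00010010010111 = 1175

1175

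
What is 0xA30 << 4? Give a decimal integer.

0xA30 = 0000101000110000
shift left by 4 → 1010001100000000 = 41728
(equivalently, 2608 × 2^4 = 2608 × 16)

41728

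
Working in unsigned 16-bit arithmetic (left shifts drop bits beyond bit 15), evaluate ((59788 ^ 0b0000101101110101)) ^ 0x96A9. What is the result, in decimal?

29776

59788 = 1110100110001100
0b0000101101110101 = 0000101101110101
→ ^ → 1110001011111001 = 58105
0x96A9 = 1001011010101001
→ ^ → 0111010001010000 = 29776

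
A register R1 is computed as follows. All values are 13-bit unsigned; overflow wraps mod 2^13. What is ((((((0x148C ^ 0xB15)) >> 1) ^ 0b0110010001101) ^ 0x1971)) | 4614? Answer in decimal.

6710

0x148C = 1010010001100
0xB15 = 0101100010101
→ ^ → 1111110011001 = 8089
→ >> 1 → 0111111001100 = 4044
0b0110010001101 = 0110010001101
→ ^ → 0001101000001 = 833
0x1971 = 1100101110001
→ ^ → 1101000110000 = 6704
4614 = 1001000000110
→ | → 1101000110110 = 6710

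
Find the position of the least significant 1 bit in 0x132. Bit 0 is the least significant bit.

0x132 = 100110010
Trailing zeros: 1, so the lowest set bit is bit 1 (value 2).

1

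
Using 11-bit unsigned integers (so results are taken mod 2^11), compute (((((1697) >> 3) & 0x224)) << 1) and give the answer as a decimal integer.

8

1697 = 11010100001
→ >> 3 → 00011010100 = 212
0x224 = 01000100100
→ & → 00000000100 = 4
→ << 1 (mod 2^11) → 00000001000 = 8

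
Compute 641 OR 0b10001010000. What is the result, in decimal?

641 = 01010000001
b = 10001010000
 OR → 11011010001 = 1745

1745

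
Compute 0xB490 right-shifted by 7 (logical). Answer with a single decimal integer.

361

0xB490 = 1011010010010000
shift right by 7 → 0000000101101001 = 361
(equivalently, floor(46224 / 128))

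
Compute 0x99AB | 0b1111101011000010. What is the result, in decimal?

0x99AB = 1001100110101011
b = 1111101011000010
 OR → 1111101111101011 = 64491

64491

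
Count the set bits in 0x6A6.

6

0x6A6 = 11010100110
Count the 1s: 1 + 1 + 1 + 1 + 1 + 1 = 6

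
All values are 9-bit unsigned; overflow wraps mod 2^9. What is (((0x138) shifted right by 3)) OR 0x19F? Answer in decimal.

0x138 = 100111000
→ shifted right by 3 → 000100111 = 39
0x19F = 110011111
→ OR → 110111111 = 447

447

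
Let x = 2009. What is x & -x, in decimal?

x = 11111011001 = 2009
-x (two's complement) = …00000100111
AND   = 00000000001 = 1
(x & -x isolates the lowest set bit of x.)

1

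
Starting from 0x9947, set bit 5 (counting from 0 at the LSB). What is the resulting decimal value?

39271

x = 1001100101000111
bit 5 is currently 0; set it via x | (1 << 5) = x | 32
→ 1001100101100111 = 39271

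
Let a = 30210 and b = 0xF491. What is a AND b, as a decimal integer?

29696

30210 = 0111011000000010
0xF491 = 1111010010010001
AND → 0111010000000000 = 29696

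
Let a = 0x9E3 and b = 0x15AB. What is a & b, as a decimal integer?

419

0x9E3 = 0100111100011
0x15AB = 1010110101011
AND → 0000110100011 = 419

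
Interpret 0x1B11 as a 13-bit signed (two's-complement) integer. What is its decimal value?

pattern = 1101100010001 (MSB is 1 ⇒ negative)
Invert: 0010011101110, add 1 → 0010011101111 = 1263, so the value is -1263.
(Equivalently: 6929 - 2^13 = 6929 - 8192 = -1263.)

-1263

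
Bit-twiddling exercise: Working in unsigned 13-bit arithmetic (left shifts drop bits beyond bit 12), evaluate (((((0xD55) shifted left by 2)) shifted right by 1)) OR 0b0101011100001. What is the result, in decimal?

2795

0xD55 = 0110101010101
→ shifted left by 2 (mod 2^13) → 1010101010100 = 5460
→ shifted right by 1 → 0101010101010 = 2730
0b0101011100001 = 0101011100001
→ OR → 0101011101011 = 2795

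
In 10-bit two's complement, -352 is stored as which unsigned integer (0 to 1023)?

672

352 in 10 bits: 0101100000
Invert: 1010011111
Add 1:  1010100000 = 672
(Check: 2^10 - 352 = 1024 - 352 = 672.)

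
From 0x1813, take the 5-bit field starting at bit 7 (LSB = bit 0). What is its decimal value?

v = 01100000010011
Shift right by 7: 0110000
Mask low 5 bits: 10000 = 16

16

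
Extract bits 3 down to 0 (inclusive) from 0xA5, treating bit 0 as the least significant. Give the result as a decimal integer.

5

v = 00010100101
Shift right by 0: 00010100101
Mask low 4 bits: 0101 = 5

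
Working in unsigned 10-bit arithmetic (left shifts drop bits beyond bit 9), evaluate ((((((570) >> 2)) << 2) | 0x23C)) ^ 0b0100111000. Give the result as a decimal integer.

570 = 1000111010
→ >> 2 → 0010001110 = 142
→ << 2 (mod 2^10) → 1000111000 = 568
0x23C = 1000111100
→ | → 1000111100 = 572
0b0100111000 = 0100111000
→ ^ → 1100000100 = 772

772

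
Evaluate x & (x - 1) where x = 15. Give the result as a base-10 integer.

14

x = 1111 = 15
x - 1 = 1110
AND   = 1110 = 14
(x & (x - 1) clears the lowest set bit of x.)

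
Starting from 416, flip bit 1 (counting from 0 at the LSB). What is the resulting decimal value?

x = 000110100000
bit 1 is currently 0; toggle it via x ^ (1 << 1) = x ^ 2
→ 000110100010 = 418

418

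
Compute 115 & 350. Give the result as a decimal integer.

115 = 001110011
350 = 101011110
AND → 001010010 = 82

82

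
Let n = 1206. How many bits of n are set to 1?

1206 = 10010110110
Count the 1s: 1 + 1 + 1 + 1 + 1 + 1 = 6

6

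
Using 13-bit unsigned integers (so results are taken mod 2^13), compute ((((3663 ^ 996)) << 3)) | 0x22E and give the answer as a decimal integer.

3966

3663 = 0111001001111
996 = 0001111100100
→ ^ → 0110110101011 = 3499
→ << 3 (mod 2^13) → 0110101011000 = 3416
0x22E = 0001000101110
→ | → 0111101111110 = 3966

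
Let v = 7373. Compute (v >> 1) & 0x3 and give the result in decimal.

v = 01110011001101
Shift right by 1: 0111001100110
Mask low 2 bits: 10 = 2

2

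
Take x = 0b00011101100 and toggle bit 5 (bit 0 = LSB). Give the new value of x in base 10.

x = 00011101100
bit 5 is currently 1; toggle it via x ^ (1 << 5) = x ^ 32
→ 00011001100 = 204

204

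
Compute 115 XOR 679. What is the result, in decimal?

724

115 = 0001110011
679 = 1010100111
XOR → 1011010100 = 724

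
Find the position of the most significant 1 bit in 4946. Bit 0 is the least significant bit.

4946 = 1001101010010
The topmost 1 is at position 12 (since 2^12 = 4096 ≤ 4946 < 8192).

12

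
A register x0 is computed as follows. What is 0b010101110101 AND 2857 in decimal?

289

a = 010101110101
2857 = 101100101001
AND → 000100100001 = 289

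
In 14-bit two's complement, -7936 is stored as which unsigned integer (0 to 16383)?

7936 in 14 bits: 01111100000000
Invert: 10000011111111
Add 1:  10000100000000 = 8448
(Check: 2^14 - 7936 = 16384 - 7936 = 8448.)

8448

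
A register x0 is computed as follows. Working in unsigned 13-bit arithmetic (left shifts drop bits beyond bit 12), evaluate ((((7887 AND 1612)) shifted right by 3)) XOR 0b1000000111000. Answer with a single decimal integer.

4337

7887 = 1111011001111
1612 = 0011001001100
→ AND → 0011001001100 = 1612
→ shifted right by 3 → 0000011001001 = 201
0b1000000111000 = 1000000111000
→ XOR → 1000011110001 = 4337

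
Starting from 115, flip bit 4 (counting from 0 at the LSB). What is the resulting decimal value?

x = 000001110011
bit 4 is currently 1; toggle it via x ^ (1 << 4) = x ^ 16
→ 000001100011 = 99

99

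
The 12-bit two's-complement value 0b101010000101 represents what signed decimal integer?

pattern = 101010000101 (MSB is 1 ⇒ negative)
Invert: 010101111010, add 1 → 010101111011 = 1403, so the value is -1403.
(Equivalently: 2693 - 2^12 = 2693 - 4096 = -1403.)

-1403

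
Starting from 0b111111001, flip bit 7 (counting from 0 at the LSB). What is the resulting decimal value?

377

x = 111111001
bit 7 is currently 1; toggle it via x ^ (1 << 7) = x ^ 128
→ 101111001 = 377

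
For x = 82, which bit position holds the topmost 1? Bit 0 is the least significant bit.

82 = 1010010
The topmost 1 is at position 6 (since 2^6 = 64 ≤ 82 < 128).

6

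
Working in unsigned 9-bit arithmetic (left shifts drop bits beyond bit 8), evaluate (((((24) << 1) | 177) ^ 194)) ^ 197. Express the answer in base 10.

24 = 000011000
→ << 1 (mod 2^9) → 000110000 = 48
177 = 010110001
→ | → 010110001 = 177
194 = 011000010
→ ^ → 001110011 = 115
197 = 011000101
→ ^ → 010110110 = 182

182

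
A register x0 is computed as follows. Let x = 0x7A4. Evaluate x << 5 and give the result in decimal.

62592

0x7A4 = 0000011110100100
shift left by 5 → 1111010010000000 = 62592
(equivalently, 1956 × 2^5 = 1956 × 32)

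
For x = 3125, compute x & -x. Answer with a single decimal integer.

x = 110000110101 = 3125
-x (two's complement) = …001111001011
AND   = 000000000001 = 1
(x & -x isolates the lowest set bit of x.)

1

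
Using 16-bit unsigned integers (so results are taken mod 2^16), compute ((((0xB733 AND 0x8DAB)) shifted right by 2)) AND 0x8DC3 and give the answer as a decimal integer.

320

0xB733 = 1011011100110011
0x8DAB = 1000110110101011
→ AND → 1000010100100011 = 34083
→ shifted right by 2 → 0010000101001000 = 8520
0x8DC3 = 1000110111000011
→ AND → 0000000101000000 = 320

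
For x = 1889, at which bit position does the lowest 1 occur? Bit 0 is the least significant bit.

1889 = 11101100001
Trailing zeros: 0, so the lowest set bit is bit 0 (value 1).

0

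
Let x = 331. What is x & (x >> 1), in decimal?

1

x = 101001011 = 331
x>>1 = 010100101
AND  = 000000001 = 1
(x & (x >> 1) has a 1 wherever x has two consecutive 1 bits.)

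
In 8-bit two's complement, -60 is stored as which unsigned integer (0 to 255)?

60 in 8 bits: 00111100
Invert: 11000011
Add 1:  11000100 = 196
(Check: 2^8 - 60 = 256 - 60 = 196.)

196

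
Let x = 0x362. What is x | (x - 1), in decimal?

867

x = 1101100010 = 866
x - 1 = 1101100001
OR    = 1101100011 = 867
(x | (x - 1) sets all bits below the lowest set bit.)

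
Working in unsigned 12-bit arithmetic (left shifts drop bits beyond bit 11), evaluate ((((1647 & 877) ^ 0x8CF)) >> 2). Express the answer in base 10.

1647 = 011001101111
877 = 001101101101
→ & → 001001101101 = 621
0x8CF = 100011001111
→ ^ → 101010100010 = 2722
→ >> 2 → 001010101000 = 680

680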